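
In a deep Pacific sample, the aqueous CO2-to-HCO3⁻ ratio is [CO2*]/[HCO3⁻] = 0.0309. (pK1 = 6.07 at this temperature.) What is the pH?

pH = 7.58

From K1 = [H⁺][HCO3⁻]/[CO2*]:  pH = pK1 − log₁₀([CO2*]/[HCO3⁻])
log₁₀(0.0309) = -1.510
pH = 6.07 − (-1.510) = 7.58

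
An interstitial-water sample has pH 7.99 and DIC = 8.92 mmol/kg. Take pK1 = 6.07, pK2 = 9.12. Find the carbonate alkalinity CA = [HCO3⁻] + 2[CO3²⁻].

CA = [HCO3⁻] + 2[CO3²⁻] = (α₁ + 2α₂)·DIC
At pH 7.99: [H⁺]/K1 = 10^-1.92 = 0.012023, K2/[H⁺] = 10^-1.13 = 0.074131
α₁ = 1/(1 + 0.012023 + 0.074131) = 1/1.0862 = 0.9207; α₂ = α₁·K2/[H⁺] = 0.06825
α₁ + 2α₂ = 1.0572
CA = 1.0572 × 8.92 = 9.43 mmol/kg

CA = 9.43 mmol/kg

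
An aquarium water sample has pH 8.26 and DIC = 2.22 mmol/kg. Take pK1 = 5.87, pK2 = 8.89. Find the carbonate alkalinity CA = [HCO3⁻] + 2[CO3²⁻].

CA = 2.63 mmol/kg

CA = [HCO3⁻] + 2[CO3²⁻] = (α₁ + 2α₂)·DIC
At pH 8.26: [H⁺]/K1 = 10^-2.39 = 0.0040738, K2/[H⁺] = 10^-0.63 = 0.23442
α₁ = 1/(1 + 0.0040738 + 0.23442) = 1/1.2385 = 0.8074; α₂ = α₁·K2/[H⁺] = 0.1893
α₁ + 2α₂ = 1.1860
CA = 1.1860 × 2.22 = 2.63 mmol/kg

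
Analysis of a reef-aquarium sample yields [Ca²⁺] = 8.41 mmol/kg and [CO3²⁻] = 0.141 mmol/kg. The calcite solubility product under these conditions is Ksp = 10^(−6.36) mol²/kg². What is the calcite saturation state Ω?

Ksp = 10^(−6.36) = 4.365×10^-7
Ω = [Ca²⁺][CO3²⁻]/Ksp = (8.41×10^-3)(0.141×10^-3) / 4.365×10^-7 = 2.72

Ω = 2.72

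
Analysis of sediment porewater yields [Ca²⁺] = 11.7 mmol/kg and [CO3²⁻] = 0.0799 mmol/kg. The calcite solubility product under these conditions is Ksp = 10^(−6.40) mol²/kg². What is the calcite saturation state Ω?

Ksp = 10^(−6.40) = 3.981×10^-7
Ω = [Ca²⁺][CO3²⁻]/Ksp = (11.7×10^-3)(0.0799×10^-3) / 3.981×10^-7 = 2.35

Ω = 2.35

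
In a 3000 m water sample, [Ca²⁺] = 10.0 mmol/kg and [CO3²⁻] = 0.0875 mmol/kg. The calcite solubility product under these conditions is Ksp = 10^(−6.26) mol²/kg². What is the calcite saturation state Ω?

Ksp = 10^(−6.26) = 5.495×10^-7
Ω = [Ca²⁺][CO3²⁻]/Ksp = (10.0×10^-3)(0.0875×10^-3) / 5.495×10^-7 = 1.59

Ω = 1.59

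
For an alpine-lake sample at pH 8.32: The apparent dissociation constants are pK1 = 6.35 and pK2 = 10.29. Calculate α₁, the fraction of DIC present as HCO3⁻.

α₁ = 1 / (1 + [H⁺]/K1 + K2/[H⁺]) = 1 / (1 + 10^-1.97 + 10^-1.97)
   = 1 / (1 + 0.010715 + 0.010715) = 1/1.0214 = 0.9790

α₁ = 0.979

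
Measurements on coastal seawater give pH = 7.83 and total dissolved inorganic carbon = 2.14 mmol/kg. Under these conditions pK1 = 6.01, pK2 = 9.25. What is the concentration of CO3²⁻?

[CO3²⁻] = 0.0773 mmol/kg

α₂ = 1 / (1 + [H⁺]/K2 + [H⁺]²/(K1K2)) = 1 / (1 + 10^+1.42 + 10^-0.40)
   = 1 / (1 + 26.303 + 0.39811) = 1/27.701 = 0.03610
[CO3²⁻] = α₂ × DIC = 0.03610 × 2.14 = 0.0773 mmol/kg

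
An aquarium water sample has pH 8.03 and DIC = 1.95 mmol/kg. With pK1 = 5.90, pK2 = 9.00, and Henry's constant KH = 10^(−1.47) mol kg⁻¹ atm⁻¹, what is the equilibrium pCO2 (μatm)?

pCO2 = 383 μatm

α₀ = 1 / (1 + K1/[H⁺] + K1K2/[H⁺]²) = 1 / (1 + 10^+2.13 + 10^+1.16)
   = 1 / (1 + 134.90 + 14.454) = 1/150.35 = 0.006651
[CO2*] = α₀ × DIC = 0.006651 × 1.95 = 0.01297 mmol/kg = 12.97 μmol/kg
pCO2 = [CO2*]/KH = 1.297×10^-5 / 3.388×10^-2 = 383 μatm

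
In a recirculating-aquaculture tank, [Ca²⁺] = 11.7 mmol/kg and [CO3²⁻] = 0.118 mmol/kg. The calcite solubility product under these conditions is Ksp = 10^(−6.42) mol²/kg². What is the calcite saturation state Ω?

Ksp = 10^(−6.42) = 3.802×10^-7
Ω = [Ca²⁺][CO3²⁻]/Ksp = (11.7×10^-3)(0.118×10^-3) / 3.802×10^-7 = 3.63

Ω = 3.63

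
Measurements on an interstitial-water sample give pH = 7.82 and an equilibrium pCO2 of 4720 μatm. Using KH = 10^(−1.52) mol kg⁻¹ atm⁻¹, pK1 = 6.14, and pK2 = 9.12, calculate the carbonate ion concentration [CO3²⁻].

[CO2*] = KH · pCO2 = 10^(−1.52) × 4720×10^-6 = 1.425×10^-4 mol/kg
α₀ = 1/(1 + K1/[H⁺] + K1K2/[H⁺]²) = 1/(1 + 10^+1.68 + 10^+0.38) = 0.01951
DIC = [CO2*]/α₀ = 1.425×10^-4 / 0.01951 = 7.307 mmol/kg
[CO3²⁻] = α₂·DIC; α₂ = 0.04680, so [CO3²⁻] = 0.04680 × 7.307 = 0.342 mmol/kg

[CO3²⁻] = 0.342 mmol/kg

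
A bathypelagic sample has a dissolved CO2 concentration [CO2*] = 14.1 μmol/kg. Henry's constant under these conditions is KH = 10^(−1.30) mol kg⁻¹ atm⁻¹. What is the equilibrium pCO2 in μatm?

KH = 10^(−1.30) = 5.012×10^-2 mol kg⁻¹ atm⁻¹
pCO2 = [CO2*]/KH = 14.1×10^-6 / 5.012×10^-2 = 2.81×10^-4 atm = 281 μatm

pCO2 = 281 μatm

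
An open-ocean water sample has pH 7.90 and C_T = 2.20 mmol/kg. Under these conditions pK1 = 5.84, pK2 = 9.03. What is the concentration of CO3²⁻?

α₂ = 1 / (1 + [H⁺]/K2 + [H⁺]²/(K1K2)) = 1 / (1 + 10^+1.13 + 10^-0.93)
   = 1 / (1 + 13.490 + 0.11749) = 1/14.607 = 0.06846
[CO3²⁻] = α₂ × DIC = 0.06846 × 2.20 = 0.151 mmol/kg

[CO3²⁻] = 0.151 mmol/kg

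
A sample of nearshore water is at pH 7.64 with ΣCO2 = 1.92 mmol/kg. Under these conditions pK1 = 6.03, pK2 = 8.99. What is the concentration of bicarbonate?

[HCO3⁻] = 1.80 mmol/kg

α₁ = 1 / (1 + [H⁺]/K1 + K2/[H⁺]) = 1 / (1 + 10^-1.61 + 10^-1.35)
   = 1 / (1 + 0.024547 + 0.044668) = 1/1.0692 = 0.9353
[HCO3⁻] = α₁ × DIC = 0.9353 × 1.92 = 1.80 mmol/kg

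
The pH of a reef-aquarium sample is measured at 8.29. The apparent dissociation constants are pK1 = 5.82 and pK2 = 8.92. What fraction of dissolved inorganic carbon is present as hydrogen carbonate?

α₁ = 0.808

α₁ = 1 / (1 + [H⁺]/K1 + K2/[H⁺]) = 1 / (1 + 10^-2.47 + 10^-0.63)
   = 1 / (1 + 0.0033884 + 0.23442) = 1/1.2378 = 0.8079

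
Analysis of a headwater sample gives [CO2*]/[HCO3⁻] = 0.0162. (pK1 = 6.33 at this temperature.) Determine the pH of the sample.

pH = 8.12

From K1 = [H⁺][HCO3⁻]/[CO2*]:  pH = pK1 − log₁₀([CO2*]/[HCO3⁻])
log₁₀(0.0162) = -1.790
pH = 6.33 − (-1.790) = 8.12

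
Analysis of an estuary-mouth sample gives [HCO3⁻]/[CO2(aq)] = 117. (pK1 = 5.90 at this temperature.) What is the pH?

pH = 7.97

From K1 = [H⁺][HCO3⁻]/[CO2(aq)]:  pH = pK1 + log₁₀([HCO3⁻]/[CO2(aq)])
log₁₀(117) = +2.068
pH = 5.90 + (+2.068) = 7.97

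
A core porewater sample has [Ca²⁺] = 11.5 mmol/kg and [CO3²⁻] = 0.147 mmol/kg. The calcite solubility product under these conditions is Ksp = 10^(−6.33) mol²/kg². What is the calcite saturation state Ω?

Ω = 3.61

Ksp = 10^(−6.33) = 4.677×10^-7
Ω = [Ca²⁺][CO3²⁻]/Ksp = (11.5×10^-3)(0.147×10^-3) / 4.677×10^-7 = 3.61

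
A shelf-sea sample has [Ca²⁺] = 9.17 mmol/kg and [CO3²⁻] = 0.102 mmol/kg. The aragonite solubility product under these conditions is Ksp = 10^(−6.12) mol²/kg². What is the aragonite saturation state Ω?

Ω = 1.23

Ksp = 10^(−6.12) = 7.586×10^-7
Ω = [Ca²⁺][CO3²⁻]/Ksp = (9.17×10^-3)(0.102×10^-3) / 7.586×10^-7 = 1.23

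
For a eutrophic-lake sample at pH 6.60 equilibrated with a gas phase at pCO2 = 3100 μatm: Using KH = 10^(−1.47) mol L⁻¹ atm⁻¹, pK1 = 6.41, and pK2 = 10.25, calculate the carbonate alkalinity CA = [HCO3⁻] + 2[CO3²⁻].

CA = 0.163 mmol/L

[CO2*] = KH · pCO2 = 10^(−1.47) × 3100×10^-6 = 1.050×10^-4 mol/L
α₀ = 1/(1 + K1/[H⁺] + K1K2/[H⁺]²) = 1/(1 + 10^+0.19 + 10^-3.46) = 0.3923
DIC = [CO2*]/α₀ = 1.050×10^-4 / 0.3923 = 0.2678 mmol/L
CA = (α₁ + 2α₂)·DIC = (0.6076 + 2×0.0001360) × 0.2678 = 0.163 mmol/L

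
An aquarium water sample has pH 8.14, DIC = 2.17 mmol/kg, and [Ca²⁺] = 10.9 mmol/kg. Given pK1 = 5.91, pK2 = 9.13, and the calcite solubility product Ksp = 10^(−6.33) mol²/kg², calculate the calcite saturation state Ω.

α₂ = 1 / (1 + [H⁺]/K2 + [H⁺]²/(K1K2)) = 1 / (1 + 10^+0.99 + 10^-1.24)
   = 1 / (1 + 9.7724 + 0.057544) = 1/10.830 = 0.09234
[CO3²⁻] = α₂ × DIC = 0.09234 × 2.17 = 0.2004 mmol/kg
Ksp = 10^(−6.33) = 4.677×10^-7
Ω = [Ca²⁺][CO3²⁻]/Ksp = (10.9×10^-3)(2.004×10^-4) / 4.677×10^-7 = 4.67

Ω = 4.67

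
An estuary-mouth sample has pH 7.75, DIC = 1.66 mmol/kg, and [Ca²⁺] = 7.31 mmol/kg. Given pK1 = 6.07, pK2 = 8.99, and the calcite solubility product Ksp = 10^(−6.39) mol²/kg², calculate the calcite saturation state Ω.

Ω = 1.59

α₂ = 1 / (1 + [H⁺]/K2 + [H⁺]²/(K1K2)) = 1 / (1 + 10^+1.24 + 10^-0.44)
   = 1 / (1 + 17.378 + 0.36308) = 1/18.741 = 0.05336
[CO3²⁻] = α₂ × DIC = 0.05336 × 1.66 = 0.08858 mmol/kg
Ksp = 10^(−6.39) = 4.074×10^-7
Ω = [Ca²⁺][CO3²⁻]/Ksp = (7.31×10^-3)(8.858×10^-5) / 4.074×10^-7 = 1.59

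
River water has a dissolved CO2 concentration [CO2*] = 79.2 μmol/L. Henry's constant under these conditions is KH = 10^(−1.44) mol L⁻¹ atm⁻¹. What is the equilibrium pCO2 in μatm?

pCO2 = 2180 μatm

KH = 10^(−1.44) = 3.631×10^-2 mol L⁻¹ atm⁻¹
pCO2 = [CO2*]/KH = 79.2×10^-6 / 3.631×10^-2 = 2.18×10^-3 atm = 2180 μatm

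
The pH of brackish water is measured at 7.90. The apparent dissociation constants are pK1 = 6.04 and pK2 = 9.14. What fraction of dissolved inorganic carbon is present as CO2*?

α₀ = 0.0129

α₀ = 1 / (1 + K1/[H⁺] + K1K2/[H⁺]²) = 1 / (1 + 10^+1.86 + 10^+0.62)
   = 1 / (1 + 72.444 + 4.1687) = 1/77.612 = 0.01288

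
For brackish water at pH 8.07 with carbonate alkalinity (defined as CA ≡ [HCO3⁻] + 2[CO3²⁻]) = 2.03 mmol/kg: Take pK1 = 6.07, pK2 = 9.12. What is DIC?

DIC = 1.89 mmol/kg

CA = [HCO3⁻] + 2[CO3²⁻] = (α₁ + 2α₂)·DIC
At pH 8.07: [H⁺]/K1 = 10^-2.00 = 0.010000, K2/[H⁺] = 10^-1.05 = 0.089125
α₁ = 1/(1 + 0.010000 + 0.089125) = 1/1.0991 = 0.9098; α₂ = α₁·K2/[H⁺] = 0.08109
α₁ + 2α₂ = 1.0720
DIC = CA / (α₁ + 2α₂) = 2.03 / 1.0720 = 1.89 mmol/kg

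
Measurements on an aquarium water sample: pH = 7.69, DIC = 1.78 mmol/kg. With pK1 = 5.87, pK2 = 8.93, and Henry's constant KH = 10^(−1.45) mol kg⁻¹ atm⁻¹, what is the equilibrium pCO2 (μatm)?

pCO2 = 708 μatm

α₀ = 1 / (1 + K1/[H⁺] + K1K2/[H⁺]²) = 1 / (1 + 10^+1.82 + 10^+0.58)
   = 1 / (1 + 66.069 + 3.8019) = 1/70.871 = 0.01411
[CO2*] = α₀ × DIC = 0.01411 × 1.78 = 0.02512 mmol/kg
pCO2 = [CO2*]/KH = 2.512×10^-5 / 3.548×10^-2 = 708 μatm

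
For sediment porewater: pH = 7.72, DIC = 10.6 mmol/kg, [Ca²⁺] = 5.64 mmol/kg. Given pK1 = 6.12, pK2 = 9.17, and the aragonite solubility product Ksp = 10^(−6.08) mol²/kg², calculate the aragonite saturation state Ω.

α₂ = 1 / (1 + [H⁺]/K2 + [H⁺]²/(K1K2)) = 1 / (1 + 10^+1.45 + 10^-0.15)
   = 1 / (1 + 28.184 + 0.70795) = 1/29.892 = 0.03345
[CO3²⁻] = α₂ × DIC = 0.03345 × 10.6 = 0.3546 mmol/kg
Ksp = 10^(−6.08) = 8.318×10^-7
Ω = [Ca²⁺][CO3²⁻]/Ksp = (5.64×10^-3)(3.546×10^-4) / 8.318×10^-7 = 2.40

Ω = 2.40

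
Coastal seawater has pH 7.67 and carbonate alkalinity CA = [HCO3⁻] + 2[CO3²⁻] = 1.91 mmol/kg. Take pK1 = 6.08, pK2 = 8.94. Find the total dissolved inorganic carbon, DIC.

DIC = 1.86 mmol/kg

CA = [HCO3⁻] + 2[CO3²⁻] = (α₁ + 2α₂)·DIC
At pH 7.67: [H⁺]/K1 = 10^-1.59 = 0.025704, K2/[H⁺] = 10^-1.27 = 0.053703
α₁ = 1/(1 + 0.025704 + 0.053703) = 1/1.0794 = 0.9264; α₂ = α₁·K2/[H⁺] = 0.04975
α₁ + 2α₂ = 1.0259
DIC = CA / (α₁ + 2α₂) = 1.91 / 1.0259 = 1.86 mmol/kg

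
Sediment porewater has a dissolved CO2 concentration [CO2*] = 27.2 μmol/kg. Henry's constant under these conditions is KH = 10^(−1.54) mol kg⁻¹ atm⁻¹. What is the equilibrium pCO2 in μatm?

pCO2 = 943 μatm

KH = 10^(−1.54) = 2.884×10^-2 mol kg⁻¹ atm⁻¹
pCO2 = [CO2*]/KH = 27.2×10^-6 / 2.884×10^-2 = 9.43×10^-4 atm = 943 μatm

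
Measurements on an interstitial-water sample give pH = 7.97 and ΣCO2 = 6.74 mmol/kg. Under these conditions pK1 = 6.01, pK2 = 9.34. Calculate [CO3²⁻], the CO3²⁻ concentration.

[CO3²⁻] = 0.273 mmol/kg

α₂ = 1 / (1 + [H⁺]/K2 + [H⁺]²/(K1K2)) = 1 / (1 + 10^+1.37 + 10^-0.59)
   = 1 / (1 + 23.442 + 0.25704) = 1/24.699 = 0.04049
[CO3²⁻] = α₂ × DIC = 0.04049 × 6.74 = 0.273 mmol/kg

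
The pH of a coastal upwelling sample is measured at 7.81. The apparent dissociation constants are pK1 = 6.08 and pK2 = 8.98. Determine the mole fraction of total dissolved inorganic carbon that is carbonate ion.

α₂ = 0.0622

α₂ = 1 / (1 + [H⁺]/K2 + [H⁺]²/(K1K2)) = 1 / (1 + 10^+1.17 + 10^-0.56)
   = 1 / (1 + 14.791 + 0.27542) = 1/16.067 = 0.06224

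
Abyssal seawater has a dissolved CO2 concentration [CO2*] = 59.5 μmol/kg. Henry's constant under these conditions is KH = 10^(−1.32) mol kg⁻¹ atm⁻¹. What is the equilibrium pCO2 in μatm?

pCO2 = 1240 μatm

KH = 10^(−1.32) = 4.786×10^-2 mol kg⁻¹ atm⁻¹
pCO2 = [CO2*]/KH = 59.5×10^-6 / 4.786×10^-2 = 1.24×10^-3 atm = 1240 μatm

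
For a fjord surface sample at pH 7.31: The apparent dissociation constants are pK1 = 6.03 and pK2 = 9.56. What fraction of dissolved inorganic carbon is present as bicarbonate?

α₁ = 0.945

α₁ = 1 / (1 + [H⁺]/K1 + K2/[H⁺]) = 1 / (1 + 10^-1.28 + 10^-2.25)
   = 1 / (1 + 0.052481 + 0.0056234) = 1/1.0581 = 0.9451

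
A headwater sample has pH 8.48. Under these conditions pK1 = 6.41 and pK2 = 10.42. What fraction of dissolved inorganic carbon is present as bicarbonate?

α₁ = 1 / (1 + [H⁺]/K1 + K2/[H⁺]) = 1 / (1 + 10^-2.07 + 10^-1.94)
   = 1 / (1 + 0.0085114 + 0.011482) = 1/1.0200 = 0.9804

α₁ = 0.980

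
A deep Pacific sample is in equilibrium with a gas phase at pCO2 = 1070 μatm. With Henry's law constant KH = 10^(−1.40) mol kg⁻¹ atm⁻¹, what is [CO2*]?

[CO2*] = 42.6 μmol/kg

KH = 10^(−1.40) = 3.981×10^-2 mol kg⁻¹ atm⁻¹
[CO2*] = KH · pCO2 = 3.981×10^-2 × 1070×10^-6 atm = 4.26×10^-5 mol/kg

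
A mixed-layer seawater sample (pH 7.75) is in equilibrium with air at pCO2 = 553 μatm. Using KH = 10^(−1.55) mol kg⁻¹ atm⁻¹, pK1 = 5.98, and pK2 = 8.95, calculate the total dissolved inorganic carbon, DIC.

[CO2*] = KH · pCO2 = 10^(−1.55) × 553×10^-6 = 1.559×10^-5 mol/kg
α₀ = 1/(1 + K1/[H⁺] + K1K2/[H⁺]²) = 1/(1 + 10^+1.77 + 10^+0.57) = 0.01572
DIC = [CO2*]/α₀ = 1.559×10^-5 / 0.01572 = 0.991 mmol/kg

DIC = 0.991 mmol/kg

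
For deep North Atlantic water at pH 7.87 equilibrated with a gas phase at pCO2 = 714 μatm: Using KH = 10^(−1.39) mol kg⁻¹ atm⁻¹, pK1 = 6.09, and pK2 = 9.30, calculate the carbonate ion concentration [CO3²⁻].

[CO2*] = KH · pCO2 = 10^(−1.39) × 714×10^-6 = 2.909×10^-5 mol/kg
α₀ = 1/(1 + K1/[H⁺] + K1K2/[H⁺]²) = 1/(1 + 10^+1.78 + 10^+0.35) = 0.01575
DIC = [CO2*]/α₀ = 2.909×10^-5 / 0.01575 = 1.847 mmol/kg
[CO3²⁻] = α₂·DIC; α₂ = 0.03526, so [CO3²⁻] = 0.03526 × 1.847 = 0.0651 mmol/kg

[CO3²⁻] = 0.0651 mmol/kg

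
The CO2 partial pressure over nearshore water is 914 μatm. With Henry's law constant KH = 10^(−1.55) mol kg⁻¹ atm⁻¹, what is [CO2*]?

KH = 10^(−1.55) = 2.818×10^-2 mol kg⁻¹ atm⁻¹
[CO2*] = KH · pCO2 = 2.818×10^-2 × 914×10^-6 atm = 2.58×10^-5 mol/kg

[CO2*] = 25.8 μmol/kg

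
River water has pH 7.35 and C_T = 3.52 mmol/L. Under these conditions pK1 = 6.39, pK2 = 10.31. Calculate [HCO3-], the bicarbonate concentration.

[HCO3⁻] = 3.17 mmol/L

α₁ = 1 / (1 + [H⁺]/K1 + K2/[H⁺]) = 1 / (1 + 10^-0.96 + 10^-2.96)
   = 1 / (1 + 0.10965 + 0.0010965) = 1/1.1107 = 0.9003
[HCO3⁻] = α₁ × DIC = 0.9003 × 3.52 = 3.17 mmol/L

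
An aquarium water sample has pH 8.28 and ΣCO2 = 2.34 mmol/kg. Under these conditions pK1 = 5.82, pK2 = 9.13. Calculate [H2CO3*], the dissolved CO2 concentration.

α₀ = 1 / (1 + K1/[H⁺] + K1K2/[H⁺]²) = 1 / (1 + 10^+2.46 + 10^+1.61)
   = 1 / (1 + 288.40 + 40.738) = 1/330.14 = 0.003029
[CO2*] = α₀ × DIC = 0.003029 × 2.34 = 0.00709 mmol/kg = 7.09 μmol/kg

[CO2*] = 7.09 μmol/kg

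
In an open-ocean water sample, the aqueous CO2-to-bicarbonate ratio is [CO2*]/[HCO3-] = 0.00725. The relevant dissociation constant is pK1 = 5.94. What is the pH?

From K1 = [H⁺][HCO3-]/[CO2*]:  pH = pK1 − log₁₀([CO2*]/[HCO3-])
log₁₀(0.00725) = -2.140
pH = 5.94 − (-2.140) = 8.08

pH = 8.08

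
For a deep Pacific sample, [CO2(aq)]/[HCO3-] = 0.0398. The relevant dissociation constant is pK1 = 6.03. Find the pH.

From K1 = [H⁺][HCO3-]/[CO2(aq)]:  pH = pK1 − log₁₀([CO2(aq)]/[HCO3-])
log₁₀(0.0398) = -1.400
pH = 6.03 − (-1.400) = 7.43

pH = 7.43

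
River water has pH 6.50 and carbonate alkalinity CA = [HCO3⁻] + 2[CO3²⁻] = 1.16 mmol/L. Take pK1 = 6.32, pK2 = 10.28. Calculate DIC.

CA = [HCO3⁻] + 2[CO3²⁻] = (α₁ + 2α₂)·DIC
At pH 6.50: [H⁺]/K1 = 10^-0.18 = 0.66069, K2/[H⁺] = 10^-3.78 = 0.00016596
α₁ = 1/(1 + 0.66069 + 0.00016596) = 1/1.6609 = 0.6021; α₂ = α₁·K2/[H⁺] = 9.992×10^-5
α₁ + 2α₂ = 0.6023
DIC = CA / (α₁ + 2α₂) = 1.16 / 0.6023 = 1.93 mmol/L

DIC = 1.93 mmol/L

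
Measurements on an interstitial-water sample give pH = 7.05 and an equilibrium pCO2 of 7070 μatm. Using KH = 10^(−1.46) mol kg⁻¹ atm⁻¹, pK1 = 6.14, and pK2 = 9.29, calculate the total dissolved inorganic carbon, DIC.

DIC = 2.25 mmol/kg

[CO2*] = KH · pCO2 = 10^(−1.46) × 7070×10^-6 = 2.451×10^-4 mol/kg
α₀ = 1/(1 + K1/[H⁺] + K1K2/[H⁺]²) = 1/(1 + 10^+0.91 + 10^-1.33) = 0.1090
DIC = [CO2*]/α₀ = 2.451×10^-4 / 0.1090 = 2.25 mmol/kg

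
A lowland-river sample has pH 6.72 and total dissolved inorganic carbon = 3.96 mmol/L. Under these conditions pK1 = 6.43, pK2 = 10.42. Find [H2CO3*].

α₀ = 1 / (1 + K1/[H⁺] + K1K2/[H⁺]²) = 1 / (1 + 10^+0.29 + 10^-3.41)
   = 1 / (1 + 1.9498 + 0.00038905) = 1/2.9502 = 0.3390
[CO2*] = α₀ × DIC = 0.3390 × 3.96 = 1.34 mmol/L

[CO2*] = 1.34 mmol/L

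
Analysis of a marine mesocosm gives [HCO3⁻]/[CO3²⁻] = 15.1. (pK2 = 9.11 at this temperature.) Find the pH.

From K2 = [H⁺][CO3²⁻]/[HCO3⁻]:  pH = pK2 − log₁₀([HCO3⁻]/[CO3²⁻])
log₁₀(15.1) = +1.179
pH = 9.11 − (+1.179) = 7.93

pH = 7.93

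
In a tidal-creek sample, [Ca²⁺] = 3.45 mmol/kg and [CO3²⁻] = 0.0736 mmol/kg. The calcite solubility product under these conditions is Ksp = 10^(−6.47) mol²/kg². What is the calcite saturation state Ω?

Ksp = 10^(−6.47) = 3.388×10^-7
Ω = [Ca²⁺][CO3²⁻]/Ksp = (3.45×10^-3)(0.0736×10^-3) / 3.388×10^-7 = 0.749

Ω = 0.749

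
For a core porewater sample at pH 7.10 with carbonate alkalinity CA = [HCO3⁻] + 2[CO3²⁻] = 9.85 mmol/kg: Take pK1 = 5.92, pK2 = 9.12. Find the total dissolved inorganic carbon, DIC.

DIC = 10.4 mmol/kg

CA = [HCO3⁻] + 2[CO3²⁻] = (α₁ + 2α₂)·DIC
At pH 7.10: [H⁺]/K1 = 10^-1.18 = 0.066069, K2/[H⁺] = 10^-2.02 = 0.0095499
α₁ = 1/(1 + 0.066069 + 0.0095499) = 1/1.0756 = 0.9297; α₂ = α₁·K2/[H⁺] = 0.008879
α₁ + 2α₂ = 0.9475
DIC = CA / (α₁ + 2α₂) = 9.85 / 0.9475 = 10.4 mmol/kg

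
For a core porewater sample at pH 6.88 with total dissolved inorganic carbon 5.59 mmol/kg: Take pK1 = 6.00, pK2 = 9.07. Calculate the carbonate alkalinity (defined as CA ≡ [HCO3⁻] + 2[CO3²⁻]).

CA = [HCO3⁻] + 2[CO3²⁻] = (α₁ + 2α₂)·DIC
At pH 6.88: [H⁺]/K1 = 10^-0.88 = 0.13183, K2/[H⁺] = 10^-2.19 = 0.0064565
α₁ = 1/(1 + 0.13183 + 0.0064565) = 1/1.1383 = 0.8785; α₂ = α₁·K2/[H⁺] = 0.005672
α₁ + 2α₂ = 0.8899
CA = 0.8899 × 5.59 = 4.97 mmol/kg

CA = 4.97 mmol/kg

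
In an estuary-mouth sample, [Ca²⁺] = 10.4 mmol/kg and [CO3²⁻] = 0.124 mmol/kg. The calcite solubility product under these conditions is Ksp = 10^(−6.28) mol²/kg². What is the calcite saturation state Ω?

Ω = 2.46

Ksp = 10^(−6.28) = 5.248×10^-7
Ω = [Ca²⁺][CO3²⁻]/Ksp = (10.4×10^-3)(0.124×10^-3) / 5.248×10^-7 = 2.46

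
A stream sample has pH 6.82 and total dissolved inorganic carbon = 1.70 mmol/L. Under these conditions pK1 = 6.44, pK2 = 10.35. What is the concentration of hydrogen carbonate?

α₁ = 1 / (1 + [H⁺]/K1 + K2/[H⁺]) = 1 / (1 + 10^-0.38 + 10^-3.53)
   = 1 / (1 + 0.41687 + 0.00029512) = 1/1.4172 = 0.7056
[HCO3⁻] = α₁ × DIC = 0.7056 × 1.70 = 1.20 mmol/L

[HCO3⁻] = 1.20 mmol/L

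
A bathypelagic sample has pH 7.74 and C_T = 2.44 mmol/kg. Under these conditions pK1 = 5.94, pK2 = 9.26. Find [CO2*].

[CO2*] = 0.0370 mmol/kg

α₀ = 1 / (1 + K1/[H⁺] + K1K2/[H⁺]²) = 1 / (1 + 10^+1.80 + 10^+0.28)
   = 1 / (1 + 63.096 + 1.9055) = 1/66.001 = 0.01515
[CO2*] = α₀ × DIC = 0.01515 × 2.44 = 0.0370 mmol/kg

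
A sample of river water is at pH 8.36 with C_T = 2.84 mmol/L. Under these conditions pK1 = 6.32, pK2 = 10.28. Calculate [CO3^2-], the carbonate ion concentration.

α₂ = 1 / (1 + [H⁺]/K2 + [H⁺]²/(K1K2)) = 1 / (1 + 10^+1.92 + 10^-0.12)
   = 1 / (1 + 83.176 + 0.75858) = 1/84.935 = 0.01177
[CO3²⁻] = α₂ × DIC = 0.01177 × 2.84 = 0.0334 mmol/L

[CO3²⁻] = 0.0334 mmol/L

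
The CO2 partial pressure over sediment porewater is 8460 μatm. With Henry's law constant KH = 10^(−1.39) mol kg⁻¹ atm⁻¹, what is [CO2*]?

KH = 10^(−1.39) = 4.074×10^-2 mol kg⁻¹ atm⁻¹
[CO2*] = KH · pCO2 = 4.074×10^-2 × 8460×10^-6 atm = 3.45×10^-4 mol/kg

[CO2*] = 345 μmol/kg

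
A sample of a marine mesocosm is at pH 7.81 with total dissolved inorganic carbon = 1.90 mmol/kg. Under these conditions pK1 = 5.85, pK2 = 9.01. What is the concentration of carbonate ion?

[CO3²⁻] = 0.112 mmol/kg

α₂ = 1 / (1 + [H⁺]/K2 + [H⁺]²/(K1K2)) = 1 / (1 + 10^+1.20 + 10^-0.76)
   = 1 / (1 + 15.849 + 0.17378) = 1/17.023 = 0.05875
[CO3²⁻] = α₂ × DIC = 0.05875 × 1.90 = 0.112 mmol/kg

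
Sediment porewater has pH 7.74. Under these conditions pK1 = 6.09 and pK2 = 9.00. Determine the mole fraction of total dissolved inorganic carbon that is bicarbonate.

α₁ = 1 / (1 + [H⁺]/K1 + K2/[H⁺]) = 1 / (1 + 10^-1.65 + 10^-1.26)
   = 1 / (1 + 0.022387 + 0.054954) = 1/1.0773 = 0.9282

α₁ = 0.928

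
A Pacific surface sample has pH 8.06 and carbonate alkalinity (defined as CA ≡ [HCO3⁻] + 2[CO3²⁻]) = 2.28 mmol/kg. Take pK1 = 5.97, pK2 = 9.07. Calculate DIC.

CA = [HCO3⁻] + 2[CO3²⁻] = (α₁ + 2α₂)·DIC
At pH 8.06: [H⁺]/K1 = 10^-2.09 = 0.0081283, K2/[H⁺] = 10^-1.01 = 0.097724
α₁ = 1/(1 + 0.0081283 + 0.097724) = 1/1.1059 = 0.9043; α₂ = α₁·K2/[H⁺] = 0.08837
α₁ + 2α₂ = 1.0810
DIC = CA / (α₁ + 2α₂) = 2.28 / 1.0810 = 2.11 mmol/kg

DIC = 2.11 mmol/kg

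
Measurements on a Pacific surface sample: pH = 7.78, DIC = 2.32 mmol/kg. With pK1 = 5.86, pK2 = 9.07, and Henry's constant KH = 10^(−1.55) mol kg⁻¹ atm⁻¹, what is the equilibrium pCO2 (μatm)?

pCO2 = 931 μatm

α₀ = 1 / (1 + K1/[H⁺] + K1K2/[H⁺]²) = 1 / (1 + 10^+1.92 + 10^+0.63)
   = 1 / (1 + 83.176 + 4.2658) = 1/88.442 = 0.01131
[CO2*] = α₀ × DIC = 0.01131 × 2.32 = 0.02623 mmol/kg
pCO2 = [CO2*]/KH = 2.623×10^-5 / 2.818×10^-2 = 931 μatm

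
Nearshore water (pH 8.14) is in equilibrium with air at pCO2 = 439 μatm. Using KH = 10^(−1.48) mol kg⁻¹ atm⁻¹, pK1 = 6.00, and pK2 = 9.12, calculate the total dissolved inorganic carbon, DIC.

[CO2*] = KH · pCO2 = 10^(−1.48) × 439×10^-6 = 1.454×10^-5 mol/kg
α₀ = 1/(1 + K1/[H⁺] + K1K2/[H⁺]²) = 1/(1 + 10^+2.14 + 10^+1.16) = 0.006515
DIC = [CO2*]/α₀ = 1.454×10^-5 / 0.006515 = 2.23 mmol/kg

DIC = 2.23 mmol/kg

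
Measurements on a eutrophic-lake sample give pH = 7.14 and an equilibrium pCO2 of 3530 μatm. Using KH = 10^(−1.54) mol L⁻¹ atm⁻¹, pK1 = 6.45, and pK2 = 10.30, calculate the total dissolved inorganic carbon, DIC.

[CO2*] = KH · pCO2 = 10^(−1.54) × 3530×10^-6 = 1.018×10^-4 mol/L
α₀ = 1/(1 + K1/[H⁺] + K1K2/[H⁺]²) = 1/(1 + 10^+0.69 + 10^-2.47) = 0.1695
DIC = [CO2*]/α₀ = 1.018×10^-4 / 0.1695 = 0.601 mmol/L

DIC = 0.601 mmol/L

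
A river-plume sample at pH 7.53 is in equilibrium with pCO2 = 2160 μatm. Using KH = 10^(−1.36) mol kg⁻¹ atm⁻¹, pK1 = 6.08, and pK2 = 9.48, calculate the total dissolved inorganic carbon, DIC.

DIC = 2.78 mmol/kg

[CO2*] = KH · pCO2 = 10^(−1.36) × 2160×10^-6 = 9.429×10^-5 mol/kg
α₀ = 1/(1 + K1/[H⁺] + K1K2/[H⁺]²) = 1/(1 + 10^+1.45 + 10^-0.50) = 0.03390
DIC = [CO2*]/α₀ = 9.429×10^-5 / 0.03390 = 2.78 mmol/kg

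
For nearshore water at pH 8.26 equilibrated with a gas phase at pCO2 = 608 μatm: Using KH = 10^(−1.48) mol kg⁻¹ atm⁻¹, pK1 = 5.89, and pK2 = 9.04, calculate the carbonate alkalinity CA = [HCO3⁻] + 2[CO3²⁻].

CA = 6.29 mmol/kg

[CO2*] = KH · pCO2 = 10^(−1.48) × 608×10^-6 = 2.013×10^-5 mol/kg
α₀ = 1/(1 + K1/[H⁺] + K1K2/[H⁺]²) = 1/(1 + 10^+2.37 + 10^+1.59) = 0.003645
DIC = [CO2*]/α₀ = 2.013×10^-5 / 0.003645 = 5.523 mmol/kg
CA = (α₁ + 2α₂)·DIC = (0.8545 + 2×0.1418) × 5.523 = 6.29 mmol/kg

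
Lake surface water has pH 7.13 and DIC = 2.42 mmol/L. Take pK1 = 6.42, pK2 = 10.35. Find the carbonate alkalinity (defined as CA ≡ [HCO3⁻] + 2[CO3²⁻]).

CA = 2.03 mmol/L

CA = [HCO3⁻] + 2[CO3²⁻] = (α₁ + 2α₂)·DIC
At pH 7.13: [H⁺]/K1 = 10^-0.71 = 0.19498, K2/[H⁺] = 10^-3.22 = 0.00060256
α₁ = 1/(1 + 0.19498 + 0.00060256) = 1/1.1956 = 0.8364; α₂ = α₁·K2/[H⁺] = 0.0005040
α₁ + 2α₂ = 0.8374
CA = 0.8374 × 2.42 = 2.03 mmol/L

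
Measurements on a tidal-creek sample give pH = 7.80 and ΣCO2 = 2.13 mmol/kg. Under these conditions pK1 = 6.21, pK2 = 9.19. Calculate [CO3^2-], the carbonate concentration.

[CO3²⁻] = 0.0814 mmol/kg

α₂ = 1 / (1 + [H⁺]/K2 + [H⁺]²/(K1K2)) = 1 / (1 + 10^+1.39 + 10^-0.20)
   = 1 / (1 + 24.547 + 0.63096) = 1/26.178 = 0.03820
[CO3²⁻] = α₂ × DIC = 0.03820 × 2.13 = 0.0814 mmol/kg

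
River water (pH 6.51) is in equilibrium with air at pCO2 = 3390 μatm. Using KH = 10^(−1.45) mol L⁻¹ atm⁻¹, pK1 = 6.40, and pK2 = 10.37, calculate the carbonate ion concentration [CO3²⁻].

[CO2*] = KH · pCO2 = 10^(−1.45) × 3390×10^-6 = 1.203×10^-4 mol/L
α₀ = 1/(1 + K1/[H⁺] + K1K2/[H⁺]²) = 1/(1 + 10^+0.11 + 10^-3.75) = 0.4370
DIC = [CO2*]/α₀ = 1.203×10^-4 / 0.4370 = 0.2753 mmol/L
[CO3²⁻] = α₂·DIC; α₂ = 7.771×10^-5, so [CO3²⁻] = 7.771×10^-5 × 0.2753 = 2.14×10^-5 mmol/L = 0.0214 μmol/L

[CO3²⁻] = 0.0214 μmol/L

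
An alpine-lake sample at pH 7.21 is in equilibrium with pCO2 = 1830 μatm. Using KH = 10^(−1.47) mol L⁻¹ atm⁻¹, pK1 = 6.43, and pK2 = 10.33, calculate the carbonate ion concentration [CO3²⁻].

[CO3²⁻] = 0.283 μmol/L

[CO2*] = KH · pCO2 = 10^(−1.47) × 1830×10^-6 = 6.201×10^-5 mol/L
α₀ = 1/(1 + K1/[H⁺] + K1K2/[H⁺]²) = 1/(1 + 10^+0.78 + 10^-2.34) = 0.1422
DIC = [CO2*]/α₀ = 6.201×10^-5 / 0.1422 = 0.4359 mmol/L
[CO3²⁻] = α₂·DIC; α₂ = 0.0006502, so [CO3²⁻] = 0.0006502 × 0.4359 = 0.000283 mmol/L = 0.283 μmol/L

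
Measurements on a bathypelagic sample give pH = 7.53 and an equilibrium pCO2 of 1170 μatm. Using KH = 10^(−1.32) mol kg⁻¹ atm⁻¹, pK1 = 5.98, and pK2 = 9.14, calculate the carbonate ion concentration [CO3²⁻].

[CO3²⁻] = 0.0488 mmol/kg

[CO2*] = KH · pCO2 = 10^(−1.32) × 1170×10^-6 = 5.600×10^-5 mol/kg
α₀ = 1/(1 + K1/[H⁺] + K1K2/[H⁺]²) = 1/(1 + 10^+1.55 + 10^-0.06) = 0.02677
DIC = [CO2*]/α₀ = 5.600×10^-5 / 0.02677 = 2.092 mmol/kg
[CO3²⁻] = α₂·DIC; α₂ = 0.02332, so [CO3²⁻] = 0.02332 × 2.092 = 0.0488 mmol/kg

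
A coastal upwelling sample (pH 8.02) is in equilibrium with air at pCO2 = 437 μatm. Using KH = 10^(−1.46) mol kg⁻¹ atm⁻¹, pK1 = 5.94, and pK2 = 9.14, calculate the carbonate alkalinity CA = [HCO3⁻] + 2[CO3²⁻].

[CO2*] = KH · pCO2 = 10^(−1.46) × 437×10^-6 = 1.515×10^-5 mol/kg
α₀ = 1/(1 + K1/[H⁺] + K1K2/[H⁺]²) = 1/(1 + 10^+2.08 + 10^+0.96) = 0.007672
DIC = [CO2*]/α₀ = 1.515×10^-5 / 0.007672 = 1.975 mmol/kg
CA = (α₁ + 2α₂)·DIC = (0.9224 + 2×0.06997) × 1.975 = 2.10 mmol/kg

CA = 2.10 mmol/kg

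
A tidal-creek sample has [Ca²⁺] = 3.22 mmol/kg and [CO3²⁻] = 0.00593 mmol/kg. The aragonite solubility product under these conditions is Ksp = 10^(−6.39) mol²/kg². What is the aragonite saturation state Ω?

Ksp = 10^(−6.39) = 4.074×10^-7
Ω = [Ca²⁺][CO3²⁻]/Ksp = (3.22×10^-3)(0.00593×10^-3) / 4.074×10^-7 = 0.0469

Ω = 0.0469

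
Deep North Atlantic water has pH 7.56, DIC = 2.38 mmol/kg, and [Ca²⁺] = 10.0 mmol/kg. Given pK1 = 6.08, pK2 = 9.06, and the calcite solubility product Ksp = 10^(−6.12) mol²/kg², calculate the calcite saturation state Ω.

Ω = 0.932

α₂ = 1 / (1 + [H⁺]/K2 + [H⁺]²/(K1K2)) = 1 / (1 + 10^+1.50 + 10^+0.02)
   = 1 / (1 + 31.623 + 1.0471) = 1/33.670 = 0.02970
[CO3²⁻] = α₂ × DIC = 0.02970 × 2.38 = 0.07069 mmol/kg
Ksp = 10^(−6.12) = 7.586×10^-7
Ω = [Ca²⁺][CO3²⁻]/Ksp = (10.0×10^-3)(7.069×10^-5) / 7.586×10^-7 = 0.932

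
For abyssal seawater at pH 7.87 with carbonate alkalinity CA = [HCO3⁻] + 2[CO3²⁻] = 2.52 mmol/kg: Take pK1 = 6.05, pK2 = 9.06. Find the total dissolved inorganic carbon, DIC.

CA = [HCO3⁻] + 2[CO3²⁻] = (α₁ + 2α₂)·DIC
At pH 7.87: [H⁺]/K1 = 10^-1.82 = 0.015136, K2/[H⁺] = 10^-1.19 = 0.064565
α₁ = 1/(1 + 0.015136 + 0.064565) = 1/1.0797 = 0.9262; α₂ = α₁·K2/[H⁺] = 0.05980
α₁ + 2α₂ = 1.0458
DIC = CA / (α₁ + 2α₂) = 2.52 / 1.0458 = 2.41 mmol/kg

DIC = 2.41 mmol/kg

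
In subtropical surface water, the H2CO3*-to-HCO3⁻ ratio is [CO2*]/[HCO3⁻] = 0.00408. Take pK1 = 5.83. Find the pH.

pH = 8.22

From K1 = [H⁺][HCO3⁻]/[CO2*]:  pH = pK1 − log₁₀([CO2*]/[HCO3⁻])
log₁₀(0.00408) = -2.389
pH = 5.83 − (-2.389) = 8.22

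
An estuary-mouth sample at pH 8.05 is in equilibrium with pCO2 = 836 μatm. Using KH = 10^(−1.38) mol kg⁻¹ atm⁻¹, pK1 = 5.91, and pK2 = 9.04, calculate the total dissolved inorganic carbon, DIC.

[CO2*] = KH · pCO2 = 10^(−1.38) × 836×10^-6 = 3.485×10^-5 mol/kg
α₀ = 1/(1 + K1/[H⁺] + K1K2/[H⁺]²) = 1/(1 + 10^+2.14 + 10^+1.15) = 0.006529
DIC = [CO2*]/α₀ = 3.485×10^-5 / 0.006529 = 5.34 mmol/kg

DIC = 5.34 mmol/kg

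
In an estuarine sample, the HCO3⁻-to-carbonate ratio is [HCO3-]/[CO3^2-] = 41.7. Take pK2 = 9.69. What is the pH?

pH = 8.07

From K2 = [H⁺][CO3^2-]/[HCO3-]:  pH = pK2 − log₁₀([HCO3-]/[CO3^2-])
log₁₀(41.7) = +1.620
pH = 9.69 − (+1.620) = 8.07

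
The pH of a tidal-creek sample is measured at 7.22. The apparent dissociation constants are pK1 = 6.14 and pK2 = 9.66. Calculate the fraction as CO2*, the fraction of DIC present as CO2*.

α₀ = 1 / (1 + K1/[H⁺] + K1K2/[H⁺]²) = 1 / (1 + 10^+1.08 + 10^-1.36)
   = 1 / (1 + 12.023 + 0.043652) = 1/13.066 = 0.07653

α₀ = 0.0765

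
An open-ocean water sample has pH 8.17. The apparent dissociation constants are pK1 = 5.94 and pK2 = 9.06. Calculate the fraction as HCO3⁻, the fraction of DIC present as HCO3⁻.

α₁ = 0.881

α₁ = 1 / (1 + [H⁺]/K1 + K2/[H⁺]) = 1 / (1 + 10^-2.23 + 10^-0.89)
   = 1 / (1 + 0.0058884 + 0.12882) = 1/1.1347 = 0.8813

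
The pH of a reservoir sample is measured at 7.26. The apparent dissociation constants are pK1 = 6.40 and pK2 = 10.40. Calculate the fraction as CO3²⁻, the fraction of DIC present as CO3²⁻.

α₂ = 1 / (1 + [H⁺]/K2 + [H⁺]²/(K1K2)) = 1 / (1 + 10^+3.14 + 10^+2.28)
   = 1 / (1 + 1380.4 + 190.55) = 1/1571.9 = 0.0006362

α₂ = 0.000636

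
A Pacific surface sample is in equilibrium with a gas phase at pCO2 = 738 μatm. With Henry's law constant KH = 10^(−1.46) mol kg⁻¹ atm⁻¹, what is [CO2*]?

[CO2*] = 25.6 μmol/kg

KH = 10^(−1.46) = 3.467×10^-2 mol kg⁻¹ atm⁻¹
[CO2*] = KH · pCO2 = 3.467×10^-2 × 738×10^-6 atm = 2.56×10^-5 mol/kg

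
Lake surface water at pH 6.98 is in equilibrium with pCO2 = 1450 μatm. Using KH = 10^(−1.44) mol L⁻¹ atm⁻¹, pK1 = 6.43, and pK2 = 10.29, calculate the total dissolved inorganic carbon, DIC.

DIC = 0.240 mmol/L

[CO2*] = KH · pCO2 = 10^(−1.44) × 1450×10^-6 = 5.265×10^-5 mol/L
α₀ = 1/(1 + K1/[H⁺] + K1K2/[H⁺]²) = 1/(1 + 10^+0.55 + 10^-2.76) = 0.2198
DIC = [CO2*]/α₀ = 5.265×10^-5 / 0.2198 = 0.240 mmol/L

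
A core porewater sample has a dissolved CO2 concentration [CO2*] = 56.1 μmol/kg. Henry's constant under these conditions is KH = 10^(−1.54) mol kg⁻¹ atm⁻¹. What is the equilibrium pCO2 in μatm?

KH = 10^(−1.54) = 2.884×10^-2 mol kg⁻¹ atm⁻¹
pCO2 = [CO2*]/KH = 56.1×10^-6 / 2.884×10^-2 = 1.95×10^-3 atm = 1950 μatm

pCO2 = 1950 μatm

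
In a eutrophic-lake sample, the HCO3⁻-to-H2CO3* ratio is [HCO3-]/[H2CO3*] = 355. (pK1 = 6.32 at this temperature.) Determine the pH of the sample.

From K1 = [H⁺][HCO3-]/[H2CO3*]:  pH = pK1 + log₁₀([HCO3-]/[H2CO3*])
log₁₀(355) = +2.550
pH = 6.32 + (+2.550) = 8.87

pH = 8.87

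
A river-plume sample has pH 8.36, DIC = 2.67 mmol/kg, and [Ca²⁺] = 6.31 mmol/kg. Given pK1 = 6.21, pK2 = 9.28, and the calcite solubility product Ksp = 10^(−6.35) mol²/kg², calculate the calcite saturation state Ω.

α₂ = 1 / (1 + [H⁺]/K2 + [H⁺]²/(K1K2)) = 1 / (1 + 10^+0.92 + 10^-1.23)
   = 1 / (1 + 8.3176 + 0.058884) = 1/9.3765 = 0.1066
[CO3²⁻] = α₂ × DIC = 0.1066 × 2.67 = 0.2848 mmol/kg
Ksp = 10^(−6.35) = 4.467×10^-7
Ω = [Ca²⁺][CO3²⁻]/Ksp = (6.31×10^-3)(2.848×10^-4) / 4.467×10^-7 = 4.02

Ω = 4.02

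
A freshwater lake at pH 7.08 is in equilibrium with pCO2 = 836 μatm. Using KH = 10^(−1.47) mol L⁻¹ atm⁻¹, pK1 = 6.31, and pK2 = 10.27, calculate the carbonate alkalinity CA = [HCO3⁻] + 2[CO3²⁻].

CA = 0.167 mmol/L

[CO2*] = KH · pCO2 = 10^(−1.47) × 836×10^-6 = 2.833×10^-5 mol/L
α₀ = 1/(1 + K1/[H⁺] + K1K2/[H⁺]²) = 1/(1 + 10^+0.77 + 10^-2.42) = 0.1451
DIC = [CO2*]/α₀ = 2.833×10^-5 / 0.1451 = 0.1952 mmol/L
CA = (α₁ + 2α₂)·DIC = (0.8544 + 2×0.0005516) × 0.1952 = 0.167 mmol/L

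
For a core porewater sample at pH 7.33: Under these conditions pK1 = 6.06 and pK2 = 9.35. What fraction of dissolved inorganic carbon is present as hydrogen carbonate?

α₁ = 0.941

α₁ = 1 / (1 + [H⁺]/K1 + K2/[H⁺]) = 1 / (1 + 10^-1.27 + 10^-2.02)
   = 1 / (1 + 0.053703 + 0.0095499) = 1/1.0633 = 0.9405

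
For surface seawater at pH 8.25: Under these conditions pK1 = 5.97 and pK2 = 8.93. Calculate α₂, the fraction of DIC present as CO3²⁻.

α₂ = 0.172

α₂ = 1 / (1 + [H⁺]/K2 + [H⁺]²/(K1K2)) = 1 / (1 + 10^+0.68 + 10^-1.60)
   = 1 / (1 + 4.7863 + 0.025119) = 1/5.8114 = 0.1721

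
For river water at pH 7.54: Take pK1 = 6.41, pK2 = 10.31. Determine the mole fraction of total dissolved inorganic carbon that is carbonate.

α₂ = 0.00158

α₂ = 1 / (1 + [H⁺]/K2 + [H⁺]²/(K1K2)) = 1 / (1 + 10^+2.77 + 10^+1.64)
   = 1 / (1 + 588.84 + 43.652) = 1/633.50 = 0.001579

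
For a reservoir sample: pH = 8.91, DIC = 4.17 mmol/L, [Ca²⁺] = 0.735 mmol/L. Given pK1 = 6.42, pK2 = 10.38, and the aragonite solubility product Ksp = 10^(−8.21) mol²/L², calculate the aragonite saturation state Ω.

Ω = 16.2

α₂ = 1 / (1 + [H⁺]/K2 + [H⁺]²/(K1K2)) = 1 / (1 + 10^+1.47 + 10^-1.02)
   = 1 / (1 + 29.512 + 0.095499) = 1/30.608 = 0.03267
[CO3²⁻] = α₂ × DIC = 0.03267 × 4.17 = 0.1362 mmol/L
Ksp = 10^(−8.21) = 6.166×10^-9
Ω = [Ca²⁺][CO3²⁻]/Ksp = (0.735×10^-3)(1.362×10^-4) / 6.166×10^-9 = 16.2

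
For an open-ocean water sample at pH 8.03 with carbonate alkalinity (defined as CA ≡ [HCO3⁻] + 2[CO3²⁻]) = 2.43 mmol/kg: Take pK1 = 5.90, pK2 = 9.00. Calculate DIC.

CA = [HCO3⁻] + 2[CO3²⁻] = (α₁ + 2α₂)·DIC
At pH 8.03: [H⁺]/K1 = 10^-2.13 = 0.0074131, K2/[H⁺] = 10^-0.97 = 0.10715
α₁ = 1/(1 + 0.0074131 + 0.10715) = 1/1.1146 = 0.8972; α₂ = α₁·K2/[H⁺] = 0.09614
α₁ + 2α₂ = 1.0895
DIC = CA / (α₁ + 2α₂) = 2.43 / 1.0895 = 2.23 mmol/kg

DIC = 2.23 mmol/kg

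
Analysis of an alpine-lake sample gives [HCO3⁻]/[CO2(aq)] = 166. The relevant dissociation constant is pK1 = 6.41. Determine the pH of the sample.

From K1 = [H⁺][HCO3⁻]/[CO2(aq)]:  pH = pK1 + log₁₀([HCO3⁻]/[CO2(aq)])
log₁₀(166) = +2.220
pH = 6.41 + (+2.220) = 8.63

pH = 8.63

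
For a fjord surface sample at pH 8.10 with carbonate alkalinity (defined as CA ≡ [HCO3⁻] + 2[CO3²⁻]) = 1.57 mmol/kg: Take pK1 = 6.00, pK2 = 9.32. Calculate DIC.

DIC = 1.50 mmol/kg

CA = [HCO3⁻] + 2[CO3²⁻] = (α₁ + 2α₂)·DIC
At pH 8.10: [H⁺]/K1 = 10^-2.10 = 0.0079433, K2/[H⁺] = 10^-1.22 = 0.060256
α₁ = 1/(1 + 0.0079433 + 0.060256) = 1/1.0682 = 0.9362; α₂ = α₁·K2/[H⁺] = 0.05641
α₁ + 2α₂ = 1.0490
DIC = CA / (α₁ + 2α₂) = 1.57 / 1.0490 = 1.50 mmol/kg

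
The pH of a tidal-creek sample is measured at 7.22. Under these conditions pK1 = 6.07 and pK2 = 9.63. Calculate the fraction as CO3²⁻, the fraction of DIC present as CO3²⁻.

α₂ = 1 / (1 + [H⁺]/K2 + [H⁺]²/(K1K2)) = 1 / (1 + 10^+2.41 + 10^+1.26)
   = 1 / (1 + 257.04 + 18.197) = 1/276.24 = 0.003620

α₂ = 0.00362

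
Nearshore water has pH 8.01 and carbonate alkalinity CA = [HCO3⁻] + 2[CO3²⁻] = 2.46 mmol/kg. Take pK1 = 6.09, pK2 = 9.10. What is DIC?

CA = [HCO3⁻] + 2[CO3²⁻] = (α₁ + 2α₂)·DIC
At pH 8.01: [H⁺]/K1 = 10^-1.92 = 0.012023, K2/[H⁺] = 10^-1.09 = 0.081283
α₁ = 1/(1 + 0.012023 + 0.081283) = 1/1.0933 = 0.9147; α₂ = α₁·K2/[H⁺] = 0.07435
α₁ + 2α₂ = 1.0633
DIC = CA / (α₁ + 2α₂) = 2.46 / 1.0633 = 2.31 mmol/kg

DIC = 2.31 mmol/kg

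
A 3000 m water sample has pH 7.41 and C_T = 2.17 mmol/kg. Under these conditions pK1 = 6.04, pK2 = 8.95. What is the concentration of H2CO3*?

α₀ = 1 / (1 + K1/[H⁺] + K1K2/[H⁺]²) = 1 / (1 + 10^+1.37 + 10^-0.17)
   = 1 / (1 + 23.442 + 0.67608) = 1/25.118 = 0.03981
[CO2*] = α₀ × DIC = 0.03981 × 2.17 = 0.0864 mmol/kg

[CO2*] = 0.0864 mmol/kg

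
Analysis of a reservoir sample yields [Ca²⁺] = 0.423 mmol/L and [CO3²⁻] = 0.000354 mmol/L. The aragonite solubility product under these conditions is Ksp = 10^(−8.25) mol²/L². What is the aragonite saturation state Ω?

Ksp = 10^(−8.25) = 5.623×10^-9
Ω = [Ca²⁺][CO3²⁻]/Ksp = (0.423×10^-3)(0.000354×10^-3) / 5.623×10^-9 = 0.0266

Ω = 0.0266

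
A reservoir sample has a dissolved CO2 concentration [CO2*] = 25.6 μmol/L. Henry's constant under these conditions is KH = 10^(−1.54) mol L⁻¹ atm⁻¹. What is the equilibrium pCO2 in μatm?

pCO2 = 888 μatm

KH = 10^(−1.54) = 2.884×10^-2 mol L⁻¹ atm⁻¹
pCO2 = [CO2*]/KH = 25.6×10^-6 / 2.884×10^-2 = 8.88×10^-4 atm = 888 μatm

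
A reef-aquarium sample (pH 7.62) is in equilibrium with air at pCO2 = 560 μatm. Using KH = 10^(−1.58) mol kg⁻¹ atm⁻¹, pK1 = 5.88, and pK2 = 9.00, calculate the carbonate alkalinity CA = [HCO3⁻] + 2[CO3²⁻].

[CO2*] = KH · pCO2 = 10^(−1.58) × 560×10^-6 = 1.473×10^-5 mol/kg
α₀ = 1/(1 + K1/[H⁺] + K1K2/[H⁺]²) = 1/(1 + 10^+1.74 + 10^+0.36) = 0.01717
DIC = [CO2*]/α₀ = 1.473×10^-5 / 0.01717 = 0.8579 mmol/kg
CA = (α₁ + 2α₂)·DIC = (0.9435 + 2×0.03933) × 0.8579 = 0.877 mmol/kg

CA = 0.877 mmol/kg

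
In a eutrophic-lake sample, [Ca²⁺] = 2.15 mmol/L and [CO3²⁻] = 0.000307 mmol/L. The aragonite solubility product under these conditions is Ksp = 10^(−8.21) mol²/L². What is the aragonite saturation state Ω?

Ω = 0.107

Ksp = 10^(−8.21) = 6.166×10^-9
Ω = [Ca²⁺][CO3²⁻]/Ksp = (2.15×10^-3)(0.000307×10^-3) / 6.166×10^-9 = 0.107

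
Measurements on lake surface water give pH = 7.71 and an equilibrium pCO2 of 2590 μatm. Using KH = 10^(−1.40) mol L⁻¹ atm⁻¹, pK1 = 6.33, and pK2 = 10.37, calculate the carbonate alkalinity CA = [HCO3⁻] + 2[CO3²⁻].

[CO2*] = KH · pCO2 = 10^(−1.40) × 2590×10^-6 = 1.031×10^-4 mol/L
α₀ = 1/(1 + K1/[H⁺] + K1K2/[H⁺]²) = 1/(1 + 10^+1.38 + 10^-1.28) = 0.03993
DIC = [CO2*]/α₀ = 1.031×10^-4 / 0.03993 = 2.582 mmol/L
CA = (α₁ + 2α₂)·DIC = (0.9580 + 2×0.002096) × 2.582 = 2.48 mmol/L

CA = 2.48 mmol/L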